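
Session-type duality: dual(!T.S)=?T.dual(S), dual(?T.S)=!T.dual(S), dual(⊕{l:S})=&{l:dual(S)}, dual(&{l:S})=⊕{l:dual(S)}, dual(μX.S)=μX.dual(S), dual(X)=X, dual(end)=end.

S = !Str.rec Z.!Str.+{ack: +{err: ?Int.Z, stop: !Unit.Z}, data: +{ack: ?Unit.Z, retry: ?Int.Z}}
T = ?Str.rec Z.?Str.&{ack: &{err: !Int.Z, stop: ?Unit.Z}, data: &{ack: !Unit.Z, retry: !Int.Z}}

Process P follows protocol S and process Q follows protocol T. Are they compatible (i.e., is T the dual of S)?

YES

!Str | ?Str  ✓
  rec Z | rec Z  ✓ (binder kept)
    !Str | ?Str  ✓
      +{ack,data} | &{ack,data}  ✓ label sets agree
        • ack:
          +{err,stop} | &{err,stop}  ✓ label sets agree
            • err:
              ?Int | !Int  ✓
                Z | Z  ✓
            • stop:
              !Unit | ?Unit  ✓
                Z | Z  ✓
        • data:
          +{ack,retry} | &{ack,retry}  ✓ label sets agree
            • ack:
              ?Unit | !Unit  ✓
                Z | Z  ✓
            • retry:
              ?Int | !Int  ✓
                Z | Z  ✓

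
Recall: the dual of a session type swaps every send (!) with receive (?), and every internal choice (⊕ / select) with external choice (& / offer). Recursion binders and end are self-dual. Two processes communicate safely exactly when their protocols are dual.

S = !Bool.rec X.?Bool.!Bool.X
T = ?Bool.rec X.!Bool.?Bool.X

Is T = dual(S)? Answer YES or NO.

!Bool vs ?Bool  match
  rec X vs rec X  match (μ self-dual)
    ?Bool vs !Bool  match
      !Bool vs ?Bool  match
        X vs X  match

YES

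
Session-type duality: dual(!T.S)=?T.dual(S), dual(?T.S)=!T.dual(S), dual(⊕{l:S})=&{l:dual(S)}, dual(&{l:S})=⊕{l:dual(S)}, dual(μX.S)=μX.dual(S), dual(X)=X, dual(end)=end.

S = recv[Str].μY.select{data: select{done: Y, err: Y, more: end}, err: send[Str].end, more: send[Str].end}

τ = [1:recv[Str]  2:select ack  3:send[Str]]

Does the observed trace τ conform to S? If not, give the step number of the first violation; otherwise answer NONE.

[1] recv[Str]  match  residual = μY.…
[2] got select ack, protocol expects select data or select err or select more  ✗

2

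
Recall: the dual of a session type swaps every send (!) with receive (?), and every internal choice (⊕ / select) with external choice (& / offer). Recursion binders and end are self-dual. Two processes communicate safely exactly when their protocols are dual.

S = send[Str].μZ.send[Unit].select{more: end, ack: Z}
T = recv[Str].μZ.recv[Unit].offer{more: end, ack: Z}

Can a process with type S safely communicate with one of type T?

YES

send[Str] | recv[Str]  ✓
  μZ | μZ  ✓ (rec unchanged)
    send[Unit] | recv[Unit]  ✓
      select{more,ack} | offer{more,ack}  ✓ labels match
        [more]
          end | end  ✓
        [ack]
          Z | Z  ✓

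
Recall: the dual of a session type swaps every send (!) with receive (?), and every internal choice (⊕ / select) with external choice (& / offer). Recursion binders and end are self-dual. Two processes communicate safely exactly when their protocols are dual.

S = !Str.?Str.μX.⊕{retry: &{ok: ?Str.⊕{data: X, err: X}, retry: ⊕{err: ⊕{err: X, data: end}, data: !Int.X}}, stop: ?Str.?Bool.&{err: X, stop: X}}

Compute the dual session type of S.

?Str.!Str.μX.&{retry: ⊕{ok: !Str.&{data: X, err: X}, retry: &{err: &{err: X, data: end}, data: ?Int.X}}, stop: !Str.!Bool.⊕{err: X, stop: X}}

!Str = ?Str
  ?Str = !Str
    μX = μX  (μ self-dual)
      ⊕{retry,stop} = &{retry,stop}  (internal→external)
        case retry:
          &{ok,retry} = ⊕{ok,retry}  (offer→select)
            case ok:
              ?Str = !Str
                ⊕{data,err} = &{data,err}  (internal→external)
                  case data:
                    dual(X) = X
                  case err:
                    dual(X) = X
            case retry:
              ⊕{err,data} = &{err,data}  (internal→external)
                case err:
                  ⊕{err,data} = &{err,data}  (internal→external)
                    case err:
                      dual(X) = X
                    case data:
                      dual(end) = end
                case data:
                  !Int = ?Int
                    dual(X) = X
        case stop:
          ?Str = !Str
            ?Bool = !Bool
              &{err,stop} = ⊕{err,stop}  (offer→select)
                case err:
                  dual(X) = X
                case stop:
                  dual(X) = X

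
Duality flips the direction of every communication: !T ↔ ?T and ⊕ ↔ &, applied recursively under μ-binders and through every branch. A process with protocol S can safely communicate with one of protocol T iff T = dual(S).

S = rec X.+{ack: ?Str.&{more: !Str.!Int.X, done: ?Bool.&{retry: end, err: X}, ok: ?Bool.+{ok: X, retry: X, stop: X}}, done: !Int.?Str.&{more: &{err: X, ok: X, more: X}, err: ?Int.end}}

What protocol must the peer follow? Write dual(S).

rec X.&{ack: !Str.+{more: ?Str.?Int.X, done: !Bool.+{retry: end, err: X}, ok: !Bool.&{ok: X, retry: X, stop: X}}, done: ?Int.!Str.+{more: +{err: X, ok: X, more: X}, err: !Int.end}}

rec X ↦ rec X  (μ self-dual)
  +{ack,done} ↦ &{ack,done}  (⊕→&)
    • ack:
      ?Str ↦ !Str
        &{more,done,ok} ↦ +{more,done,ok}  (offer→select)
          • more:
            !Str ↦ ?Str
              !Int ↦ ?Int
                X ↦ X
          • done:
            ?Bool ↦ !Bool
              &{retry,err} ↦ +{retry,err}  (offer→select)
                • retry:
                  end ↦ end
                • err:
                  X ↦ X
          • ok:
            ?Bool ↦ !Bool
              +{ok,retry,stop} ↦ &{ok,retry,stop}  (⊕→&)
                • ok:
                  X ↦ X
                • retry:
                  X ↦ X
                • stop:
                  X ↦ X
    • done:
      !Int ↦ ?Int
        ?Str ↦ !Str
          &{more,err} ↦ +{more,err}  (offer→select)
            • more:
              &{err,ok,more} ↦ +{err,ok,more}  (offer→select)
                • err:
                  X ↦ X
                • ok:
                  X ↦ X
                • more:
                  X ↦ X
            • err:
              ?Int ↦ !Int
                end ↦ end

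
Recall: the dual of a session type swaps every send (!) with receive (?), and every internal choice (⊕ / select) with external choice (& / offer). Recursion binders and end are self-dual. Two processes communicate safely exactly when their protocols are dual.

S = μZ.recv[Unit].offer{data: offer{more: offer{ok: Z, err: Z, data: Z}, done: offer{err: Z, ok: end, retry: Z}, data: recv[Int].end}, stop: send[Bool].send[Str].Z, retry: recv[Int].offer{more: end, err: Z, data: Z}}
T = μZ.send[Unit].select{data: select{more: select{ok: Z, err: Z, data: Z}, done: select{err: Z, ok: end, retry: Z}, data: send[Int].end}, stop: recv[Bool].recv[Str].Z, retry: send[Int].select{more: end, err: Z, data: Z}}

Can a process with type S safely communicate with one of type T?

μZ vs μZ  ✓ (rec unchanged)
  recv[Unit] vs send[Unit]  ✓
    offer{data,stop,retry} vs select{data,stop,retry}  ✓ label sets agree
      • data:
        offer{more,done,data} vs select{more,done,data}  ✓ label sets agree
          • more:
            offer{ok,err,data} vs select{ok,err,data}  ✓ label sets agree
              • ok:
                Z vs Z  ✓
              • err:
                Z vs Z  ✓
              • data:
                Z vs Z  ✓
          • done:
            offer{err,ok,retry} vs select{err,ok,retry}  ✓ label sets agree
              • err:
                Z vs Z  ✓
              • ok:
                end vs end  ✓
              • retry:
                Z vs Z  ✓
          • data:
            recv[Int] vs send[Int]  ✓
              end vs end  ✓
      • stop:
        send[Bool] vs recv[Bool]  ✓
          send[Str] vs recv[Str]  ✓
            Z vs Z  ✓
      • retry:
        recv[Int] vs send[Int]  ✓
          offer{more,err,data} vs select{more,err,data}  ✓ label sets agree
            • more:
              end vs end  ✓
            • err:
              Z vs Z  ✓
            • data:
              Z vs Z  ✓

YES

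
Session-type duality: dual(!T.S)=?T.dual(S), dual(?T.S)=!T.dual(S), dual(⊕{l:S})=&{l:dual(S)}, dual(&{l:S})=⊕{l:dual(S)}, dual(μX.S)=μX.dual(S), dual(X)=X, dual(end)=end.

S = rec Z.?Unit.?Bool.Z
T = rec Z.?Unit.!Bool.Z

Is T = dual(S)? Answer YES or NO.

NO

rec Z | rec Z  ✓ (μ self-dual)
  ?Unit | ?Unit  ✗ same direction on both sides — not dual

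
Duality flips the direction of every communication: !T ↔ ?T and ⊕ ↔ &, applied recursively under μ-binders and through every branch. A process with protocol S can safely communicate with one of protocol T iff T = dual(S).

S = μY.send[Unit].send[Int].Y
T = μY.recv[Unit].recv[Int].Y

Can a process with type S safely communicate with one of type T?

YES

μY vs μY  match (binder kept)
  send[Unit] vs recv[Unit]  match
    send[Int] vs recv[Int]  match
      Y vs Y  match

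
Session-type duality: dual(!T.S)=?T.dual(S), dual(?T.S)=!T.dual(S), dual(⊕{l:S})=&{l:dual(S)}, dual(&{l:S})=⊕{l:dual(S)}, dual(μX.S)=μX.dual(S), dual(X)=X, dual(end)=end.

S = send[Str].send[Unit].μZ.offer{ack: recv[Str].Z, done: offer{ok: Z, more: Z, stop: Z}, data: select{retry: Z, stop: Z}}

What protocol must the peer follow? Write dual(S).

send[Str] ↦ recv[Str]
  send[Unit] ↦ recv[Unit]
    μZ ↦ μZ  (μ self-dual)
      offer{ack,done,data} ↦ select{ack,done,data}  (external→internal)
        • ack:
          recv[Str] ↦ send[Str]
            dual(Z) = Z
        • done:
          offer{ok,more,stop} ↦ select{ok,more,stop}  (external→internal)
            • ok:
              dual(Z) = Z
            • more:
              dual(Z) = Z
            • stop:
              dual(Z) = Z
        • data:
          select{retry,stop} ↦ offer{retry,stop}  (select→offer)
            • retry:
              dual(Z) = Z
            • stop:
              dual(Z) = Z

recv[Str].recv[Unit].μZ.select{ack: send[Str].Z, done: select{ok: Z, more: Z, stop: Z}, data: offer{retry: Z, stop: Z}}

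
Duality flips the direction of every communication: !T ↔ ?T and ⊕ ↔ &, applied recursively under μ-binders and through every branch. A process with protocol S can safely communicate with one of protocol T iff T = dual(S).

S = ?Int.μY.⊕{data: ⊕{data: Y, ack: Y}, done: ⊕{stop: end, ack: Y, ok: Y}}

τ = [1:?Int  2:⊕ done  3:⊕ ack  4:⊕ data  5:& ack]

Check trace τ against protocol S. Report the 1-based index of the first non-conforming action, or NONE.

@1 ?Int  ✓  cont: μY.…
@2 ⊕ done  ✓  cont: ⊕{stop: end, ack: μY.…, ok: μY.…}
@3 ⊕ ack  ✓  cont: μY.…
@4 ⊕ data  ✓  cont: ⊕{data: μY.…, ack: μY.…}
@5 got & ack, protocol expects ⊕ data or ⊕ ack  ✗

5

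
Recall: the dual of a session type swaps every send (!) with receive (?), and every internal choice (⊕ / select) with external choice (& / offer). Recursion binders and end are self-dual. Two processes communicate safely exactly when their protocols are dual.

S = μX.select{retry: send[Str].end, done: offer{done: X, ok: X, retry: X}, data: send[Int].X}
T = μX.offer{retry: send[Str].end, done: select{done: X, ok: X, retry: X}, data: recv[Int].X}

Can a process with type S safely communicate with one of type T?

NO

μX | μX  match (rec unchanged)
  select{retry,done,data} | offer{retry,done,data}  match same labels
    • retry:
      send[Str] | send[Str]  ✗ same direction on both sides — not dual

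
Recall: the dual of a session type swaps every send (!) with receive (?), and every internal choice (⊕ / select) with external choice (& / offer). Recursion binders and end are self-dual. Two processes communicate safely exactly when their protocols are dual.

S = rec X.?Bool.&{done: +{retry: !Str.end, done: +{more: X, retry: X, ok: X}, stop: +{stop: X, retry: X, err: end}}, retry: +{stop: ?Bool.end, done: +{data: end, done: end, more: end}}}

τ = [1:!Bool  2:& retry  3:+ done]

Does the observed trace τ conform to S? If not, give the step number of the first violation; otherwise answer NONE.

[1] got !Bool, protocol expects ?Bool  ✗

1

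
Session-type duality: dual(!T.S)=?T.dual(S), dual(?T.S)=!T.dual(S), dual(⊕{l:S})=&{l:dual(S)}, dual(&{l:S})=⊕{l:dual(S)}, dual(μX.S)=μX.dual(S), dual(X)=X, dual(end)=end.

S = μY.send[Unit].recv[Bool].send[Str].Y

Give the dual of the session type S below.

μY → μY  (binder kept)
  send[Unit] → recv[Unit]
    recv[Bool] → send[Bool]
      send[Str] → recv[Str]
        Y self-dual

μY.recv[Unit].send[Bool].recv[Str].Y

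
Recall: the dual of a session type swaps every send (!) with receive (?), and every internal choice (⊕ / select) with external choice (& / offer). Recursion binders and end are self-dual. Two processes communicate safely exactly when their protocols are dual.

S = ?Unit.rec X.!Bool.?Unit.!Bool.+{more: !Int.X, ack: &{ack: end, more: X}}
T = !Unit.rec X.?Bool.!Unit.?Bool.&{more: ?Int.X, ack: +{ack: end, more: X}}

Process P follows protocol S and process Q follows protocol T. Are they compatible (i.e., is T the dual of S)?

?Unit ‖ !Unit  ✓
  rec X ‖ rec X  ✓ (rec unchanged)
    !Bool ‖ ?Bool  ✓
      ?Unit ‖ !Unit  ✓
        !Bool ‖ ?Bool  ✓
          +{more,ack} ‖ &{more,ack}  ✓ labels match
            case more:
              !Int ‖ ?Int  ✓
                X ‖ X  ✓
            case ack:
              &{ack,more} ‖ +{ack,more}  ✓ labels match
                case ack:
                  end ‖ end  ✓
                case more:
                  X ‖ X  ✓

YES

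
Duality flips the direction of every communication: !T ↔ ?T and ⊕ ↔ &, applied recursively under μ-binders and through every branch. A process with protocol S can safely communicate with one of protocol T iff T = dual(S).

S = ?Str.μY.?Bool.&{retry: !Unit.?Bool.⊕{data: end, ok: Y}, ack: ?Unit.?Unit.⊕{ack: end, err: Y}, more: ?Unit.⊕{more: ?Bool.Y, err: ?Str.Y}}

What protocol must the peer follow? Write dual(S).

!Str.μY.!Bool.⊕{retry: ?Unit.!Bool.&{data: end, ok: Y}, ack: !Unit.!Unit.&{ack: end, err: Y}, more: !Unit.&{more: !Bool.Y, err: !Str.Y}}

?Str → !Str
  μY → μY  (μ self-dual)
    ?Bool → !Bool
      &{retry,ack,more} → ⊕{retry,ack,more}  (offer→select)
        • retry:
          !Unit → ?Unit
            ?Bool → !Bool
              ⊕{data,ok} → &{data,ok}  (⊕→&)
                • data:
                  dual(end) = end
                • ok:
                  dual(Y) = Y
        • ack:
          ?Unit → !Unit
            ?Unit → !Unit
              ⊕{ack,err} → &{ack,err}  (⊕→&)
                • ack:
                  dual(end) = end
                • err:
                  dual(Y) = Y
        • more:
          ?Unit → !Unit
            ⊕{more,err} → &{more,err}  (⊕→&)
              • more:
                ?Bool → !Bool
                  dual(Y) = Y
              • err:
                ?Str → !Str
                  dual(Y) = Y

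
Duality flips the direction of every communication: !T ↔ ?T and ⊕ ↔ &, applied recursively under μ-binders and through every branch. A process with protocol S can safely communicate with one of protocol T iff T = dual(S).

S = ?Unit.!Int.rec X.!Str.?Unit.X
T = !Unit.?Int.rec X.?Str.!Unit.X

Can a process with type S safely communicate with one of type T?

?Unit vs !Unit  match
  !Int vs ?Int  match
    rec X vs rec X  match (rec unchanged)
      !Str vs ?Str  match
        ?Unit vs !Unit  match
          X vs X  match

YES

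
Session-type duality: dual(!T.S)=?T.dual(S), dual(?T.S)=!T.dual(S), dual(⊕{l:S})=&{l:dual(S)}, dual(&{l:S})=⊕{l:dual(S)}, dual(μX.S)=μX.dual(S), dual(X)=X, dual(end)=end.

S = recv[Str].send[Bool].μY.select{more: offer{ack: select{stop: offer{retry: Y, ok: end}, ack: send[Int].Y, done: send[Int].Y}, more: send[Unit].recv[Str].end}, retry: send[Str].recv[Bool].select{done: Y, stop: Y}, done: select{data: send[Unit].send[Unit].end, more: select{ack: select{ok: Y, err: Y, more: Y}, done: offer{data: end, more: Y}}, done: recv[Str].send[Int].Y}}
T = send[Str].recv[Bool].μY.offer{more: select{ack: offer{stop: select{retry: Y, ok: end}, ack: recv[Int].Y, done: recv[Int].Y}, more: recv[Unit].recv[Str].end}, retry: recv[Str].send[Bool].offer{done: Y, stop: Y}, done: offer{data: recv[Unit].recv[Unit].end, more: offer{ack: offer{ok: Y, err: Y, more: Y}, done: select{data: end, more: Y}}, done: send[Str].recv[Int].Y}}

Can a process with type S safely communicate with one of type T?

NO

recv[Str] ‖ send[Str]  ✓
  send[Bool] ‖ recv[Bool]  ✓
    μY ‖ μY  ✓ (binder kept)
      select{more,retry,done} ‖ offer{more,retry,done}  ✓ label sets agree
        case more:
          offer{ack,more} ‖ select{ack,more}  ✓ label sets agree
            case ack:
              select{stop,ack,done} ‖ offer{stop,ack,done}  ✓ label sets agree
                case stop:
                  offer{retry,ok} ‖ select{retry,ok}  ✓ label sets agree
                    case retry:
                      Y ‖ Y  ✓
                    case ok:
                      end ‖ end  ✓
                case ack:
                  send[Int] ‖ recv[Int]  ✓
                    Y ‖ Y  ✓
                case done:
                  send[Int] ‖ recv[Int]  ✓
                    Y ‖ Y  ✓
            case more:
              send[Unit] ‖ recv[Unit]  ✓
                recv[Str] ‖ recv[Str]  ✗ same direction on both sides — not dual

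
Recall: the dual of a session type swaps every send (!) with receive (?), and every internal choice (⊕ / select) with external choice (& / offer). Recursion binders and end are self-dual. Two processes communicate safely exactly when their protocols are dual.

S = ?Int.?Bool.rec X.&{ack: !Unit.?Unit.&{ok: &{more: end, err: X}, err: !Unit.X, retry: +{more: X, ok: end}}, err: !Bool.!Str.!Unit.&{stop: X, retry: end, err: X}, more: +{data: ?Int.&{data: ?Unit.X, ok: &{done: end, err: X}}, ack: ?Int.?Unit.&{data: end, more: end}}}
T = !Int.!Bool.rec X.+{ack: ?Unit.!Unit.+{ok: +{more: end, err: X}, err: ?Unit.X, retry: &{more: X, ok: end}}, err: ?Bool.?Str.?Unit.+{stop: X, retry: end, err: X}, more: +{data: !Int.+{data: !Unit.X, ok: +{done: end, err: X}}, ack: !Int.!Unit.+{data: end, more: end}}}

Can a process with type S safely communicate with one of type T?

?Int ‖ !Int  ok
  ?Bool ‖ !Bool  ok
    rec X ‖ rec X  ok (binder kept)
      &{ack,err,more} ‖ +{ack,err,more}  ok labels match
        [ack]
          !Unit ‖ ?Unit  ok
            ?Unit ‖ !Unit  ok
              &{ok,err,retry} ‖ +{ok,err,retry}  ok labels match
                [ok]
                  &{more,err} ‖ +{more,err}  ok labels match
                    [more]
                      end ‖ end  ok
                    [err]
                      X ‖ X  ok
                [err]
                  !Unit ‖ ?Unit  ok
                    X ‖ X  ok
                [retry]
                  +{more,ok} ‖ &{more,ok}  ok labels match
                    [more]
                      X ‖ X  ok
                    [ok]
                      end ‖ end  ok
        [err]
          !Bool ‖ ?Bool  ok
            !Str ‖ ?Str  ok
              !Unit ‖ ?Unit  ok
                &{stop,retry,err} ‖ +{stop,retry,err}  ok labels match
                  [stop]
                    X ‖ X  ok
                  [retry]
                    end ‖ end  ok
                  [err]
                    X ‖ X  ok
        [more]
          +{data,ack} ‖ +{data,ack}  ✗ choice polarity not flipped — not dual

NO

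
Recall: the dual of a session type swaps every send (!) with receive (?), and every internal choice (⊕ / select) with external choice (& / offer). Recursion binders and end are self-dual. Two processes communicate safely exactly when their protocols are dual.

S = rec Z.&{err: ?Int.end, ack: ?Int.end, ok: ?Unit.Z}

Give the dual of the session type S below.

rec Z = rec Z  (rec unchanged)
  &{err,ack,ok} = +{err,ack,ok}  (offer→select)
    case err:
      ?Int = !Int
        dual(end) = end
    case ack:
      ?Int = !Int
        dual(end) = end
    case ok:
      ?Unit = !Unit
        dual(Z) = Z

rec Z.+{err: !Int.end, ack: !Int.end, ok: !Unit.Z}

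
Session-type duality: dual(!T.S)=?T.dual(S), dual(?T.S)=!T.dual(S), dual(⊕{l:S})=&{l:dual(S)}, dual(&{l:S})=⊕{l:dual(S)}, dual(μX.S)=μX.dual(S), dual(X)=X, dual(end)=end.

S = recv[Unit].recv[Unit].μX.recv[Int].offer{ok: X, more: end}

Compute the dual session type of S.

send[Unit].send[Unit].μX.send[Int].select{ok: X, more: end}

recv[Unit] ↦ send[Unit]
  recv[Unit] ↦ send[Unit]
    μX ↦ μX  (binder kept)
      recv[Int] ↦ send[Int]
        offer{ok,more} ↦ select{ok,more}  (&→⊕)
          [ok]
            X self-dual
          [more]
            end self-dual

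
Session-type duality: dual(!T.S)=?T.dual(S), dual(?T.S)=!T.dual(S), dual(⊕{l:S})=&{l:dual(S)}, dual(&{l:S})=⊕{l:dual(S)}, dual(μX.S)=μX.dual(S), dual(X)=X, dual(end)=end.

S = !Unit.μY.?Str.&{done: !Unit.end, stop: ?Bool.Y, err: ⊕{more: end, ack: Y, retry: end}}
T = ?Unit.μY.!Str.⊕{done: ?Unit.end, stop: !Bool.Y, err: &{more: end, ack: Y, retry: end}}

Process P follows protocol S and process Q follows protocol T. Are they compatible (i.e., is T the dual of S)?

YES

!Unit ‖ ?Unit  ok
  μY ‖ μY  ok (μ self-dual)
    ?Str ‖ !Str  ok
      &{done,stop,err} ‖ ⊕{done,stop,err}  ok same labels
        case done:
          !Unit ‖ ?Unit  ok
            end ‖ end  ok
        case stop:
          ?Bool ‖ !Bool  ok
            Y ‖ Y  ok
        case err:
          ⊕{more,ack,retry} ‖ &{more,ack,retry}  ok same labels
            case more:
              end ‖ end  ok
            case ack:
              Y ‖ Y  ok
            case retry:
              end ‖ end  ok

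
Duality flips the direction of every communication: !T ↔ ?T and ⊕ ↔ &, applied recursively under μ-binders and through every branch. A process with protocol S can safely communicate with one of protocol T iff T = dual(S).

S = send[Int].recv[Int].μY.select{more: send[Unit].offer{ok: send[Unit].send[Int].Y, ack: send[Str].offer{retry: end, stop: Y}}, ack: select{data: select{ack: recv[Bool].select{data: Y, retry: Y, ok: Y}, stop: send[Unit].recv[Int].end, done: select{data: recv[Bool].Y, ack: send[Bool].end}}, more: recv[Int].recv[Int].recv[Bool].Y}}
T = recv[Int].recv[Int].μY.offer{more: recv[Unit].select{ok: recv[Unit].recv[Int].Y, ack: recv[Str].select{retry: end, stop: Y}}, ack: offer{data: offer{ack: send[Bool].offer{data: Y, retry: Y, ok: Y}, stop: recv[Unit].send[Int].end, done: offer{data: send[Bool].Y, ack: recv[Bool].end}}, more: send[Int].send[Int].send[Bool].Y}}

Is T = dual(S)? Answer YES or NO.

send[Int] ‖ recv[Int]  ✓
  recv[Int] ‖ recv[Int]  ✗ same direction on both sides — not dual

NO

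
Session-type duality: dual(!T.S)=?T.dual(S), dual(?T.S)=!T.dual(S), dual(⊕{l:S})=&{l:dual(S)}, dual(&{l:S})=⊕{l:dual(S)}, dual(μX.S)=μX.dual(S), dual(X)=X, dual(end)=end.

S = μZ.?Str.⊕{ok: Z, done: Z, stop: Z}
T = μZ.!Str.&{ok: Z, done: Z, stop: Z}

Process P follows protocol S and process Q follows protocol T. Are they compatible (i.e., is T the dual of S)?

μZ | μZ  ok (rec unchanged)
  ?Str | !Str  ok
    ⊕{ok,done,stop} | &{ok,done,stop}  ok same labels
      [ok]
        Z | Z  ok
      [done]
        Z | Z  ok
      [stop]
        Z | Z  ok

YES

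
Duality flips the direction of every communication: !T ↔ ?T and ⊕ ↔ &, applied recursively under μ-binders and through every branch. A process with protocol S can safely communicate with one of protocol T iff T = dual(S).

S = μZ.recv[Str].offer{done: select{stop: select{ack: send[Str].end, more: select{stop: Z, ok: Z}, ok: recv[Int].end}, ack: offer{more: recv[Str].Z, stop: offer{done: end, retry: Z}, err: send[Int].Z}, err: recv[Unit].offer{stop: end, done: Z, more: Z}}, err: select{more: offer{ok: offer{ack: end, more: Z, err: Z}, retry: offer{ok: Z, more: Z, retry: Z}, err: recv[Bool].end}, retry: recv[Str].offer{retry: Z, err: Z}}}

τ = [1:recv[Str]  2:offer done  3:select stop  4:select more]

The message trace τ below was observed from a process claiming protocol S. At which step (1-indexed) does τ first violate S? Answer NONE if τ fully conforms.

@1 recv[Str]  match  residual = offer{done: select{stop: select{ack: send[Str].end, more: select{stop: μZ.…, ok: μZ.…}, ok: recv[Int].end}, ack: offer{more: recv[Str].μZ.…, stop: offer{done: end, retry: μZ.…}, err: send[Int].μZ.…}, err: recv[Unit].offer{stop: end, done: μZ.…, more: μZ.…}}, err: select{more: offer{ok: offer{ack: end, more: μZ.…, err: μZ.…}, retry: offer{ok: μZ.…, more: μZ.…, retry: μZ.…}, err: recv[Bool].end}, retry: recv[Str].offer{retry: μZ.…, err: μZ.…}}}
@2 offer done  match  residual = select{stop: select{ack: send[Str].end, more: select{stop: μZ.…, ok: μZ.…}, ok: recv[Int].end}, ack: offer{more: recv[Str].μZ.…, stop: offer{done: end, retry: μZ.…}, err: send[Int].μZ.…}, err: recv[Unit].offer{stop: end, done: μZ.…, more: μZ.…}}
@3 select stop  match  residual = select{ack: send[Str].end, more: select{stop: μZ.…, ok: μZ.…}, ok: recv[Int].end}
@4 select more  match  residual = select{stop: μZ.…, ok: μZ.…}
all 4 steps conform

NONE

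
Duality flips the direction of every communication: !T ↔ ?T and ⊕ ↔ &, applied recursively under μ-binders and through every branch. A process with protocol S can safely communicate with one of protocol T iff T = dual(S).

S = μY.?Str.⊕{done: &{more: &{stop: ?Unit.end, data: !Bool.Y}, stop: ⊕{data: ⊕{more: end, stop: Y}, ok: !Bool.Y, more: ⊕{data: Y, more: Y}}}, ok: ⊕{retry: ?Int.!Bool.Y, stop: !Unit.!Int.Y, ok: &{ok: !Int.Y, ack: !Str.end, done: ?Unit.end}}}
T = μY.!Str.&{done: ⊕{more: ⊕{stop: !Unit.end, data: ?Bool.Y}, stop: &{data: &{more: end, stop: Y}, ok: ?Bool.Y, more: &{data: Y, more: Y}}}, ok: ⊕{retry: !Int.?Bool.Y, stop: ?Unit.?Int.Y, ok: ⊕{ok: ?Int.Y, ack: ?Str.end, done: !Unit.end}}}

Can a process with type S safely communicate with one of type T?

NO

μY | μY  ok (rec unchanged)
  ?Str | !Str  ok
    ⊕{done,ok} | &{done,ok}  ok label sets agree
      case done:
        &{more,stop} | ⊕{more,stop}  ok label sets agree
          case more:
            &{stop,data} | ⊕{stop,data}  ok label sets agree
              case stop:
                ?Unit | !Unit  ok
                  end | end  ok
              case data:
                !Bool | ?Bool  ok
                  Y | Y  ok
          case stop:
            ⊕{data,ok,more} | &{data,ok,more}  ok label sets agree
              case data:
                ⊕{more,stop} | &{more,stop}  ok label sets agree
                  case more:
                    end | end  ok
                  case stop:
                    Y | Y  ok
              case ok:
                !Bool | ?Bool  ok
                  Y | Y  ok
              case more:
                ⊕{data,more} | &{data,more}  ok label sets agree
                  case data:
                    Y | Y  ok
                  case more:
                    Y | Y  ok
      case ok:
        ⊕{retry,stop,ok} | ⊕{retry,stop,ok}  ✗ choice polarity not flipped — not dual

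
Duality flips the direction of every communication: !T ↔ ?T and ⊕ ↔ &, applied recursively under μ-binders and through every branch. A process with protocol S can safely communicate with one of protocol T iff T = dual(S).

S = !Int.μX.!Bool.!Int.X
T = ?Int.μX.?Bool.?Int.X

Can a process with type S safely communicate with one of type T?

YES

!Int | ?Int  ✓
  μX | μX  ✓ (μ self-dual)
    !Bool | ?Bool  ✓
      !Int | ?Int  ✓
        X | X  ✓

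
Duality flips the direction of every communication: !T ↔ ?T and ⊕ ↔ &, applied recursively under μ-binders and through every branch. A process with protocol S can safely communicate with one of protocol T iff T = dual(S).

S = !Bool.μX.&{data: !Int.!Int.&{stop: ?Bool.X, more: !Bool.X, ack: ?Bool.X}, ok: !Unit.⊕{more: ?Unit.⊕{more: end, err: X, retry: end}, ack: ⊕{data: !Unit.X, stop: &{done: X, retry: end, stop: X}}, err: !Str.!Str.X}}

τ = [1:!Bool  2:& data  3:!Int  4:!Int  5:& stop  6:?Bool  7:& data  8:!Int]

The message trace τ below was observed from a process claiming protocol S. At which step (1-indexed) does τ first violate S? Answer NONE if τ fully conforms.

[1] !Bool  ok  state: μX.…
[2] & data  ok  state: !Int.!Int.&{stop: ?Bool.μX.…, more: !Bool.μX.…, ack: ?Bool.μX.…}
[3] !Int  ok  state: !Int.&{stop: ?Bool.μX.…, more: !Bool.μX.…, ack: ?Bool.μX.…}
[4] !Int  ok  state: &{stop: ?Bool.μX.…, more: !Bool.μX.…, ack: ?Bool.μX.…}
[5] & stop  ok  state: ?Bool.μX.…
[6] ?Bool  ok  state: μX.…
[7] & data  ok  state: !Int.!Int.&{stop: ?Bool.μX.…, more: !Bool.μX.…, ack: ?Bool.μX.…}
[8] !Int  ok  state: !Int.&{stop: ?Bool.μX.…, more: !Bool.μX.…, ack: ?Bool.μX.…}
all 8 steps conform

NONE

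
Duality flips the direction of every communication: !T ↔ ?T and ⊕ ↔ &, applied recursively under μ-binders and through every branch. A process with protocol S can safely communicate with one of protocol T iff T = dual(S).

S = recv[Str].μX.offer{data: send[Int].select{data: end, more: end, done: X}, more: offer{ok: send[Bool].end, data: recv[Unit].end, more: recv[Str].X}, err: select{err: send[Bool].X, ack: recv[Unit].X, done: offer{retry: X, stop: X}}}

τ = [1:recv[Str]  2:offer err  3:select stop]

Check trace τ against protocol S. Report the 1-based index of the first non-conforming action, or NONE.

3

step 1: recv[Str]  ok  cont: μX.…
step 2: offer err  ok  cont: select{err: send[Bool].μX.…, ack: recv[Unit].μX.…, done: offer{retry: μX.…, stop: μX.…}}
step 3: got select stop, protocol expects select err or select ack or select done  ✗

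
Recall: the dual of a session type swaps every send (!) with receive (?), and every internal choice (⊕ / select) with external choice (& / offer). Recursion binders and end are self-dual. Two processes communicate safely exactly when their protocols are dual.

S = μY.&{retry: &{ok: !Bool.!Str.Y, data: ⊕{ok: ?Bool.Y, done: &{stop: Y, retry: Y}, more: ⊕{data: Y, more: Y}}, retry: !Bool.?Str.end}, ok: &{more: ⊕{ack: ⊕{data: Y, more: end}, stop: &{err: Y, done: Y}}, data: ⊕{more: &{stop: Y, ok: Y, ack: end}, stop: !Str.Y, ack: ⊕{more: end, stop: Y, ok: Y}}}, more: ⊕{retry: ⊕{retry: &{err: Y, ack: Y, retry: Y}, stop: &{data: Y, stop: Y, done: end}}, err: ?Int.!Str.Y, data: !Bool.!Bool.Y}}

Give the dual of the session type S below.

μY.⊕{retry: ⊕{ok: ?Bool.?Str.Y, data: &{ok: !Bool.Y, done: ⊕{stop: Y, retry: Y}, more: &{data: Y, more: Y}}, retry: ?Bool.!Str.end}, ok: ⊕{more: &{ack: &{data: Y, more: end}, stop: ⊕{err: Y, done: Y}}, data: &{more: ⊕{stop: Y, ok: Y, ack: end}, stop: ?Str.Y, ack: &{more: end, stop: Y, ok: Y}}}, more: &{retry: &{retry: ⊕{err: Y, ack: Y, retry: Y}, stop: ⊕{data: Y, stop: Y, done: end}}, err: !Int.?Str.Y, data: ?Bool.?Bool.Y}}

μY = μY  (rec unchanged)
  &{retry,ok,more} = ⊕{retry,ok,more}  (&→⊕)
    case retry:
      &{ok,data,retry} = ⊕{ok,data,retry}  (&→⊕)
        case ok:
          !Bool = ?Bool
            !Str = ?Str
              Y ↦ Y
        case data:
          ⊕{ok,done,more} = &{ok,done,more}  (select→offer)
            case ok:
              ?Bool = !Bool
                Y ↦ Y
            case done:
              &{stop,retry} = ⊕{stop,retry}  (&→⊕)
                case stop:
                  Y ↦ Y
                case retry:
                  Y ↦ Y
            case more:
              ⊕{data,more} = &{data,more}  (select→offer)
                case data:
                  Y ↦ Y
                case more:
                  Y ↦ Y
        case retry:
          !Bool = ?Bool
            ?Str = !Str
              end ↦ end
    case ok:
      &{more,data} = ⊕{more,data}  (&→⊕)
        case more:
          ⊕{ack,stop} = &{ack,stop}  (select→offer)
            case ack:
              ⊕{data,more} = &{data,more}  (select→offer)
                case data:
                  Y ↦ Y
                case more:
                  end ↦ end
            case stop:
              &{err,done} = ⊕{err,done}  (&→⊕)
                case err:
                  Y ↦ Y
                case done:
                  Y ↦ Y
        case data:
          ⊕{more,stop,ack} = &{more,stop,ack}  (select→offer)
            case more:
              &{stop,ok,ack} = ⊕{stop,ok,ack}  (&→⊕)
                case stop:
                  Y ↦ Y
                case ok:
                  Y ↦ Y
                case ack:
                  end ↦ end
            case stop:
              !Str = ?Str
                Y ↦ Y
            case ack:
              ⊕{more,stop,ok} = &{more,stop,ok}  (select→offer)
                case more:
                  end ↦ end
                case stop:
                  Y ↦ Y
                case ok:
                  Y ↦ Y
    case more:
      ⊕{retry,err,data} = &{retry,err,data}  (select→offer)
        case retry:
          ⊕{retry,stop} = &{retry,stop}  (select→offer)
            case retry:
              &{err,ack,retry} = ⊕{err,ack,retry}  (&→⊕)
                case err:
                  Y ↦ Y
                case ack:
                  Y ↦ Y
                case retry:
                  Y ↦ Y
            case stop:
              &{data,stop,done} = ⊕{data,stop,done}  (&→⊕)
                case data:
                  Y ↦ Y
                case stop:
                  Y ↦ Y
                case done:
                  end ↦ end
        case err:
          ?Int = !Int
            !Str = ?Str
              Y ↦ Y
        case data:
          !Bool = ?Bool
            !Bool = ?Bool
              Y ↦ Y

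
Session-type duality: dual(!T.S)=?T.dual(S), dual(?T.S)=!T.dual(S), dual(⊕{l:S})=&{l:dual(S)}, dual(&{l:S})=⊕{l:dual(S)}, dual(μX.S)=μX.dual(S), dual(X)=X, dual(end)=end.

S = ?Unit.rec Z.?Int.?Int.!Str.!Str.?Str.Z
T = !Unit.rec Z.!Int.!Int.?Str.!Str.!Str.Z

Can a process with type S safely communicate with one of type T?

NO

?Unit ‖ !Unit  ok
  rec Z ‖ rec Z  ok (μ self-dual)
    ?Int ‖ !Int  ok
      ?Int ‖ !Int  ok
        !Str ‖ ?Str  ok
          !Str ‖ !Str  ✗ same direction on both sides — not dual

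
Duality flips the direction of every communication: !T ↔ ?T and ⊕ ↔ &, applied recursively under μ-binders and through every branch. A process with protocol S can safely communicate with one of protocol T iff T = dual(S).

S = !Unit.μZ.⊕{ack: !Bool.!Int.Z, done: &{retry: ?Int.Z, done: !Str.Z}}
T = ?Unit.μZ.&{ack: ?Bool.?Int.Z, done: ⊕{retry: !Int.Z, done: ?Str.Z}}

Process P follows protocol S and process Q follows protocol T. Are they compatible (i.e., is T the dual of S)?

!Unit ‖ ?Unit  ok
  μZ ‖ μZ  ok (rec unchanged)
    ⊕{ack,done} ‖ &{ack,done}  ok label sets agree
      case ack:
        !Bool ‖ ?Bool  ok
          !Int ‖ ?Int  ok
            Z ‖ Z  ok
      case done:
        &{retry,done} ‖ ⊕{retry,done}  ok label sets agree
          case retry:
            ?Int ‖ !Int  ok
              Z ‖ Z  ok
          case done:
            !Str ‖ ?Str  ok
              Z ‖ Z  ok

YES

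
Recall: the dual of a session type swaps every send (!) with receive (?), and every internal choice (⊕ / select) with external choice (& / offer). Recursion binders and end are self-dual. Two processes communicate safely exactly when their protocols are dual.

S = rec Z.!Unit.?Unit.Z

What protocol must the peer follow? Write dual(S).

rec Z → rec Z  (μ self-dual)
  !Unit → ?Unit
    ?Unit → !Unit
      dual(Z) = Z

rec Z.?Unit.!Unit.Z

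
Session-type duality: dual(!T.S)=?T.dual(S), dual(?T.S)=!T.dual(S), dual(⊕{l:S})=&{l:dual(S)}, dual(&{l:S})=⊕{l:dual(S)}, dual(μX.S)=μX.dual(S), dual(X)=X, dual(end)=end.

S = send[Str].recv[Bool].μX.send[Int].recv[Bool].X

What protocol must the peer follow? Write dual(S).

recv[Str].send[Bool].μX.recv[Int].send[Bool].X

send[Str] ↦ recv[Str]
  recv[Bool] ↦ send[Bool]
    μX ↦ μX  (binder kept)
      send[Int] ↦ recv[Int]
        recv[Bool] ↦ send[Bool]
          dual(X) = X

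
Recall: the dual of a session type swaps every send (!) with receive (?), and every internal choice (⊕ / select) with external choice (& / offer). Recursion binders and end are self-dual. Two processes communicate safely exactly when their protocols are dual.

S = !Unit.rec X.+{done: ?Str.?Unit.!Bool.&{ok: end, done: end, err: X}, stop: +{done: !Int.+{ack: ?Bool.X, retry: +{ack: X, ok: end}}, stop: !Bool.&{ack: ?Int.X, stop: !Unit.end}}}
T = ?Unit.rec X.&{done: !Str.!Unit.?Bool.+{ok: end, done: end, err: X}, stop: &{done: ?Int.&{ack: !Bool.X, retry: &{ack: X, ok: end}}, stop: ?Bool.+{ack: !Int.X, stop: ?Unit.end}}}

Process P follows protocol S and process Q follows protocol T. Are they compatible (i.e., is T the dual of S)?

!Unit ‖ ?Unit  ok
  rec X ‖ rec X  ok (rec unchanged)
    +{done,stop} ‖ &{done,stop}  ok labels match
      case done:
        ?Str ‖ !Str  ok
          ?Unit ‖ !Unit  ok
            !Bool ‖ ?Bool  ok
              &{ok,done,err} ‖ +{ok,done,err}  ok labels match
                case ok:
                  end ‖ end  ok
                case done:
                  end ‖ end  ok
                case err:
                  X ‖ X  ok
      case stop:
        +{done,stop} ‖ &{done,stop}  ok labels match
          case done:
            !Int ‖ ?Int  ok
              +{ack,retry} ‖ &{ack,retry}  ok labels match
                case ack:
                  ?Bool ‖ !Bool  ok
                    X ‖ X  ok
                case retry:
                  +{ack,ok} ‖ &{ack,ok}  ok labels match
                    case ack:
                      X ‖ X  ok
                    case ok:
                      end ‖ end  ok
          case stop:
            !Bool ‖ ?Bool  ok
              &{ack,stop} ‖ +{ack,stop}  ok labels match
                case ack:
                  ?Int ‖ !Int  ok
                    X ‖ X  ok
                case stop:
                  !Unit ‖ ?Unit  ok
                    end ‖ end  ok

YES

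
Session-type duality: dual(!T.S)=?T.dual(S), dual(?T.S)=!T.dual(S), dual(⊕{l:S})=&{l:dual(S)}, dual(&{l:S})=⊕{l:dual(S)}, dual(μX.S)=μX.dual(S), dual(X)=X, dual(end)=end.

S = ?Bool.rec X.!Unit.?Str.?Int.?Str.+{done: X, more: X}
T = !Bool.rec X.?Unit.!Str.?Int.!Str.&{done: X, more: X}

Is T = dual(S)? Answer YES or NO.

?Bool vs !Bool  match
  rec X vs rec X  match (binder kept)
    !Unit vs ?Unit  match
      ?Str vs !Str  match
        ?Int vs ?Int  ✗ same direction on both sides — not dual

NO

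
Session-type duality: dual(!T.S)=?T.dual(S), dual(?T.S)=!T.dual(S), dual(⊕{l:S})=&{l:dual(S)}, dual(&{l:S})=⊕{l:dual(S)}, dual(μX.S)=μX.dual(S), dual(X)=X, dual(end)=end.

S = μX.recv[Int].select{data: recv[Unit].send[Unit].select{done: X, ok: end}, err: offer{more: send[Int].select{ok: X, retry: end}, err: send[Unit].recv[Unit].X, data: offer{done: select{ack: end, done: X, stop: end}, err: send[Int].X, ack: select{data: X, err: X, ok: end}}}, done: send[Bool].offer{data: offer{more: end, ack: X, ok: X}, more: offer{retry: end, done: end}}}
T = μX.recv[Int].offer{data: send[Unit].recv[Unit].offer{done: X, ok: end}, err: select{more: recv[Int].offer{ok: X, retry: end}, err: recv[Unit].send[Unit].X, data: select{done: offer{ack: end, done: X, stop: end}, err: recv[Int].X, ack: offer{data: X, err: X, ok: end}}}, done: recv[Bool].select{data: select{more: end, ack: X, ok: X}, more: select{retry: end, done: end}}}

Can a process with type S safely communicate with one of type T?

NO

μX ‖ μX  ✓ (μ self-dual)
  recv[Int] ‖ recv[Int]  ✗ same direction on both sides — not dual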